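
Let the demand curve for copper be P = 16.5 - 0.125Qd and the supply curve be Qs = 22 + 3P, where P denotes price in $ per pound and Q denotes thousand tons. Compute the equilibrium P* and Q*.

Rewriting in direct form: Qd = 132 - 8P.
The market clears where 132 - 8P = 22 + 3P. Rearranging, 11P = 110, hence P* = 10.
Substitute back: Q* = 132 - 8(10) = 52.

P* = 10, Q* = 52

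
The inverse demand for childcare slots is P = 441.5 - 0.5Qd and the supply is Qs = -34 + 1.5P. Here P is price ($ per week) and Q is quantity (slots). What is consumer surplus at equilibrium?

Consumer surplus = 32220.25

Rewriting in direct form: Qd = 883 - 2P.
At equilibrium Qd = Qs, so 883 - 2P = -34 + 1.5P; collecting terms, 917 = 3.5P and P* = 262.
Then Q* = 883 - 2(262) = 359.
Demand choke price (Qd = 0): P = 883/2 = 441.5. Consumer surplus = ½ × (441.5 - 262) × 359 = 32220.25.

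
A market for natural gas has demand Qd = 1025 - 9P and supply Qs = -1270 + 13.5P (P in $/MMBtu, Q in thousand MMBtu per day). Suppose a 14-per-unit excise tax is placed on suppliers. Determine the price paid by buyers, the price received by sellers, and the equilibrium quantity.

With a tax of 14 on suppliers, they supply based on the net price P_s = P_b - 14, so Qs = -1459 + 13.5P_b.
Set Qd = Qs: 1025 - 9P_b = -1459 + 13.5P_b, so 2484 = 22.5P_b and P_b = 110.4.
So P_s = 96.4 and the quantity traded is Q = 1025 - 9(110.4) = 31.4.

P_b = 110.4, P_s = 96.4, Q = 31.4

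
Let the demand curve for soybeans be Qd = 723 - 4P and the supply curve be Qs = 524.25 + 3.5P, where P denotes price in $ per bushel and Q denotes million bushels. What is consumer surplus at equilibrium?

Consumer surplus = 47586.125

The market clears where 723 - 4P = 524.25 + 3.5P. Rearranging, 7.5P = 198.75, hence P* = 26.5.
Plugging P* into demand: Q* = 723 - 4(26.5) = 617.
Demand choke price (Qd = 0): P = 723/4 = 180.75. Consumer surplus = ½ × (180.75 - 26.5) × 617 = 47586.125.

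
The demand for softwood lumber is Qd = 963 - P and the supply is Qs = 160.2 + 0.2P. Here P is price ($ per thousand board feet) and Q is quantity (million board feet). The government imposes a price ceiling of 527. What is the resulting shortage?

Shortage = 170.4

At P = 527: Qd = 436 and Qs = 265.6.
Shortage = Qd - Qs = 436 - 265.6 = 170.4.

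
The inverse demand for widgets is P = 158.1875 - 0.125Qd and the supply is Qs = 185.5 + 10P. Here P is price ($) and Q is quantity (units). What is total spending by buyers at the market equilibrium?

Total spending by buyers = 47130

Rewriting in direct form: Qd = 1265.5 - 8P.
At equilibrium Qd = Qs, so 1265.5 - 8P = 185.5 + 10P; collecting terms, 1080 = 18P and P* = 60.
Substitute back: Q* = 1265.5 - 8(60) = 785.5.
Total spending by buyers = P* × Q* = 60 × 785.5 = 47130.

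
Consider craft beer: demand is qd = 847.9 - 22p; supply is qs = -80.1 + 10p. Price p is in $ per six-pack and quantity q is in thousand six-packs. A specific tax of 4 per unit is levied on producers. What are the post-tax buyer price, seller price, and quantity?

p_b = 30.25, p_s = 26.25, q = 182.4

The tax drives a wedge p_b - p_s = 4. Substituting p_s = p_b - 4 into supply: qs = -120.1 + 10p_b.
Market clearing requires 847.9 - 22p_b = -120.1 + 10p_b; hence 968 = 32p_b and p_b = 30.25.
Then p_s = 30.25 - 4 = 26.25 and q = 847.9 - 22(30.25) = 182.4.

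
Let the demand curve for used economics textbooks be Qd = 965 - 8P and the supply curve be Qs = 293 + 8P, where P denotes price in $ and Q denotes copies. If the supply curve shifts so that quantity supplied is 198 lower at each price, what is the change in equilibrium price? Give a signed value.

Set Qd = Qs: 965 - 8P = 293 + 8P, so 672 = 16P and P* = 42.
Then Q* = 965 - 8(42) = 629.
After the shift, supply is Qs = 95 + 8P.
Re-solving, 16P = 870 gives P = 54.375 and Q = 530.
ΔP = 54.375 - 42 = 12.375.

ΔP = 12.375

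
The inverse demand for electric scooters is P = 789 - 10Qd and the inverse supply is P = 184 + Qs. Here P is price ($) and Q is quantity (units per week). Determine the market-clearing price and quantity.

P* = 239, Q* = 55

In direct form, Qd = 78.9 - 0.1P and Qs = -184 + P.
At equilibrium Qd = Qs, so 78.9 - 0.1P = -184 + P; collecting terms, 262.9 = 1.1P and P* = 239.
From the demand curve, Q* = 78.9 - 0.1(239) = 55.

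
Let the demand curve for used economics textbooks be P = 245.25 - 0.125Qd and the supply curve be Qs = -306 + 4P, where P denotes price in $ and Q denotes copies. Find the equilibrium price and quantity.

Inverting to quantity form: Qd = 1962 - 8P.
Set Qd = Qs: 1962 - 8P = -306 + 4P, so 2268 = 12P and P* = 189.
Then Q* = 1962 - 8(189) = 450.

P* = 189, Q* = 450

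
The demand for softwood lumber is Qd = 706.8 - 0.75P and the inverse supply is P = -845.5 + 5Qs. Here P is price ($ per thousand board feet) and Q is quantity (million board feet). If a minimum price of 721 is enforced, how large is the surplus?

Surplus = 147.25

Rewriting in direct form: Qs = 169.1 + 0.2P.
With P fixed at 721, quantity demanded is 166.05 and quantity supplied is 313.3.
Surplus = Qs - Qd = 313.3 - 166.05 = 147.25.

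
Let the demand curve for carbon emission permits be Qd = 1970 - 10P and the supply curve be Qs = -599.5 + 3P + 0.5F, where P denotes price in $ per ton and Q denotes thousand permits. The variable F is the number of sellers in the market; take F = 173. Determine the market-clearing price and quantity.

P* = 191, Q* = 60

With F = 173, supply is Qs = -513 + 3P.
The market clears where 1970 - 10P = -513 + 3P. Rearranging, 13P = 2483, hence P* = 191.
Substitute back: Q* = 1970 - 10(191) = 60.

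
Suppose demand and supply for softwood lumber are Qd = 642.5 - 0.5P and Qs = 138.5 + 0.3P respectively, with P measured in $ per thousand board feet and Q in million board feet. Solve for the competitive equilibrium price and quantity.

P* = 630, Q* = 327.5

At equilibrium Qd = Qs, so 642.5 - 0.5P = 138.5 + 0.3P; collecting terms, 504 = 0.8P and P* = 630.
Then Q* = 642.5 - 0.5(630) = 327.5.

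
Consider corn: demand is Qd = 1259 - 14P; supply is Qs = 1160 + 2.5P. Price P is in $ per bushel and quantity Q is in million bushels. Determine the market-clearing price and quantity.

P* = 6, Q* = 1175

Set Qd = Qs: 1259 - 14P = 1160 + 2.5P, so 99 = 16.5P and P* = 6.
From the demand curve, Q* = 1259 - 14(6) = 1175.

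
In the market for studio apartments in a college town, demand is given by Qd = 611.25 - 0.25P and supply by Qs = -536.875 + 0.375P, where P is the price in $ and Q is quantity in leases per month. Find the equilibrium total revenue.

Equating demand and supply, 611.25 - 0.25P = -536.875 + 0.375P gives 0.625P = 1148.125, so P* = 1837.
Substitute back: Q* = 611.25 - 0.25(1837) = 152.
Total revenue = P* × Q* = 1837 × 152 = 279224.

Total revenue = 279224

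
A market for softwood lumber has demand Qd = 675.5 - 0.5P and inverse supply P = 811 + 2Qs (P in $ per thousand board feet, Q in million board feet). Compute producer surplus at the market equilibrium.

In direct form, Qs = -405.5 + 0.5P.
The market clears where 675.5 - 0.5P = -405.5 + 0.5P. Rearranging, P = 1081, hence P* = 1081.
From the demand curve, Q* = 675.5 - 0.5(1081) = 135.
Supply choke price (Qs = 0): P = 811. Producer surplus = ½ × (1081 - 811) × 135 = 18225.

Producer surplus = 18225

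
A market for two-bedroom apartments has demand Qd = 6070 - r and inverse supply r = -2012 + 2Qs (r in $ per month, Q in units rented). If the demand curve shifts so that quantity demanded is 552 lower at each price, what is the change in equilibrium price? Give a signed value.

Rewriting in direct form: Qs = 1006 + 0.5r.
Set Qd = Qs: 6070 - r = 1006 + 0.5r, so 5064 = 1.5r and r* = 3376.
Plugging r* into demand: Q* = 6070 - 3376 = 2694.
After the shift, demand is Qd = 5518 - r.
The new intersection has 4512 = 1.5r, i.e. r = 3008, Q = 2510.
Δr = 3008 - 3376 = -368.

Δr = -368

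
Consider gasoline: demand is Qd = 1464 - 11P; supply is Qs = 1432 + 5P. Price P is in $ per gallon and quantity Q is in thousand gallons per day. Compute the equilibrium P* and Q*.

The market clears where 1464 - 11P = 1432 + 5P. Rearranging, 16P = 32, hence P* = 2.
Substitute back: Q* = 1464 - 11(2) = 1442.

P* = 2, Q* = 1442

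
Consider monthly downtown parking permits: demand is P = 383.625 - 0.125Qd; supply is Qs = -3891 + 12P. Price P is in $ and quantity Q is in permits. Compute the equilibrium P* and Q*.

P* = 348, Q* = 285

Rewriting in direct form: Qd = 3069 - 8P.
Equating demand and supply, 3069 - 8P = -3891 + 12P gives 20P = 6960, so P* = 348.
Substitute back: Q* = 3069 - 8(348) = 285.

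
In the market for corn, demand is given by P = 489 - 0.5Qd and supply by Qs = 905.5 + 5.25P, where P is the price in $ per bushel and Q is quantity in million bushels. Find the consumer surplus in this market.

Solving each curve for Q: Qd = 978 - 2P.
The market clears where 978 - 2P = 905.5 + 5.25P. Rearranging, 7.25P = 72.5, hence P* = 10.
From the demand curve, Q* = 978 - 2(10) = 958.
Demand choke price (Qd = 0): P = 978/2 = 489. Consumer surplus = ½ × (489 - 10) × 958 = 229441.

Consumer surplus = 229441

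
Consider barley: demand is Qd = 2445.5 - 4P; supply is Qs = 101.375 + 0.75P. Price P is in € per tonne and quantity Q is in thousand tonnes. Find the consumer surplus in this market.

Consumer surplus = 27789.03125

At equilibrium Qd = Qs, so 2445.5 - 4P = 101.375 + 0.75P; collecting terms, 2344.125 = 4.75P and P* = 493.5.
Then Q* = 2445.5 - 4(493.5) = 471.5.
Demand choke price (Qd = 0): P = 2445.5/4 = 611.375. Consumer surplus = ½ × (611.375 - 493.5) × 471.5 = 27789.03125.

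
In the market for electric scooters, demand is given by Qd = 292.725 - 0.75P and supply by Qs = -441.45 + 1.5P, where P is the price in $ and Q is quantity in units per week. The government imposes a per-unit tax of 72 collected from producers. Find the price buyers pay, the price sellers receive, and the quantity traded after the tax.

P_b = 374.3, P_s = 302.3, Q = 12

The tax drives a wedge P_b - P_s = 72. Substituting P_s = P_b - 72 into supply: Qs = -549.45 + 1.5P_b.
Set Qd = Qs: 292.725 - 0.75P_b = -549.45 + 1.5P_b, so 842.175 = 2.25P_b and P_b = 374.3.
Then P_s = 374.3 - 72 = 302.3 and Q = 292.725 - 0.75(374.3) = 12.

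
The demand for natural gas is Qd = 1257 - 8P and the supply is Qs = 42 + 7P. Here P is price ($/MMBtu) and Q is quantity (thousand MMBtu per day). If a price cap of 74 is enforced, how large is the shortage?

Evaluating both curves at the ceiling price 74 gives Qd = 665, Qs = 560.
Shortage = Qd - Qs = 665 - 560 = 105.

Shortage = 105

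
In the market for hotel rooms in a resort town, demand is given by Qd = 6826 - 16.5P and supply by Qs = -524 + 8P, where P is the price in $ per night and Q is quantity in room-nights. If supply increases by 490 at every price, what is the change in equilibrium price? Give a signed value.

ΔP = -20

At equilibrium Qd = Qs, so 6826 - 16.5P = -524 + 8P; collecting terms, 7350 = 24.5P and P* = 300.
Substitute back: Q* = 6826 - 16.5(300) = 1876.
After the shift, supply is Qs = -34 + 8P.
New equilibrium: 6860 = 24.5P, so P = 280 and Q = 2206.
ΔP = 280 - 300 = -20.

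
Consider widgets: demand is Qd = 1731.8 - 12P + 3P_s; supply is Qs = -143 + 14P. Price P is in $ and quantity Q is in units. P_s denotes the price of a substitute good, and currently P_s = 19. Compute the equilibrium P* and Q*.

With P_s = 19, demand is Qd = 1788.8 - 12P.
Equating demand and supply, 1788.8 - 12P = -143 + 14P gives 26P = 1931.8, so P* = 74.3.
From the demand curve, Q* = 1788.8 - 12(74.3) = 897.2.

P* = 74.3, Q* = 897.2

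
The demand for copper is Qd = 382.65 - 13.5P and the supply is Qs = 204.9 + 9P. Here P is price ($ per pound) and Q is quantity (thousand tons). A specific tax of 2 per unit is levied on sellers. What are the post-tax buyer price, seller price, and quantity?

P_b = 8.7, P_s = 6.7, Q = 265.2

The tax drives a wedge P_b - P_s = 2. Substituting P_s = P_b - 2 into supply: Qs = 186.9 + 9P_b.
Set Qd = Qs: 382.65 - 13.5P_b = 186.9 + 9P_b, so 195.75 = 22.5P_b and P_b = 8.7.
So P_s = 6.7 and the quantity traded is Q = 382.65 - 13.5(8.7) = 265.2.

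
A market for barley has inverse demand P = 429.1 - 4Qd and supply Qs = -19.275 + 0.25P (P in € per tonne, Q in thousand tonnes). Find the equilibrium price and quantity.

Solving each curve for Q: Qd = 107.275 - 0.25P.
The market clears where 107.275 - 0.25P = -19.275 + 0.25P. Rearranging, 0.5P = 126.55, hence P* = 253.1.
Substitute back: Q* = 107.275 - 0.25(253.1) = 44.

P* = 253.1, Q* = 44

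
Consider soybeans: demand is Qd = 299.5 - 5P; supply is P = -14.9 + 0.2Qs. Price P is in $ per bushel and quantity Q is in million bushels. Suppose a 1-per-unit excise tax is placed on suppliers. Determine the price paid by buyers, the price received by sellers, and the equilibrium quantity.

P_b = 23, P_s = 22, Q = 184.5

Solving each curve for Q: Qs = 74.5 + 5P.
The tax drives a wedge P_b - P_s = 1. Substituting P_s = P_b - 1 into supply: Qs = 69.5 + 5P_b.
Set Qd = Qs: 299.5 - 5P_b = 69.5 + 5P_b, so 230 = 10P_b and P_b = 23.
So P_s = 22 and the quantity traded is Q = 299.5 - 5(23) = 184.5.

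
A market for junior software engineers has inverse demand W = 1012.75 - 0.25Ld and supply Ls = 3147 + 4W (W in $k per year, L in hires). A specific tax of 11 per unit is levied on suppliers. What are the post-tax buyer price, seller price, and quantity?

W_b = 118.5, W_s = 107.5, L = 3577

In direct form, Ld = 4051 - 4W.
With a tax of 11 on suppliers, they supply based on the net price W_s = W_b - 11, so Ls = 3103 + 4W_b.
Equate demand and the shifted supply: 4051 - 4W_b = 3103 + 4W_b, giving 8W_b = 948, so W_b = 118.5.
Then W_s = 118.5 - 11 = 107.5 and L = 4051 - 4(118.5) = 3577.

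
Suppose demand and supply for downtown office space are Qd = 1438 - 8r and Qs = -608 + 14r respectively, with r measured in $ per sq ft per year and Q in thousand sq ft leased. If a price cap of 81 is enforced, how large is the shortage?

With r fixed at 81, quantity demanded is 790 and quantity supplied is 526.
Shortage = Qd - Qs = 790 - 526 = 264.

Shortage = 264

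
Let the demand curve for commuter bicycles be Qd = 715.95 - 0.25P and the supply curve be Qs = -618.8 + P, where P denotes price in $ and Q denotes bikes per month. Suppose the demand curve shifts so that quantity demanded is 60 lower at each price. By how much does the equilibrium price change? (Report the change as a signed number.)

ΔP = -48

The market clears where 715.95 - 0.25P = -618.8 + P. Rearranging, 1.25P = 1334.75, hence P* = 1067.8.
From the demand curve, Q* = 715.95 - 0.25(1067.8) = 449.
After the shift, demand is Qd = 655.95 - 0.25P.
The new intersection has 1274.75 = 1.25P, i.e. P = 1019.8, Q = 401.
ΔP = 1019.8 - 1067.8 = -48.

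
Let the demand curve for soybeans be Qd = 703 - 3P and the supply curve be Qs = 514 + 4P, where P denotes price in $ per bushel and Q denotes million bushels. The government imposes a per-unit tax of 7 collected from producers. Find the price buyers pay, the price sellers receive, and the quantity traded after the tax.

P_b = 31, P_s = 24, Q = 610

Producers keep P_s = P_b - 7 per unit, so supply in terms of the buyer price is Qs = 486 + 4P_b.
Equate demand and the shifted supply: 703 - 3P_b = 486 + 4P_b, giving 7P_b = 217, so P_b = 31.
So P_s = 24 and the quantity traded is Q = 703 - 3(31) = 610.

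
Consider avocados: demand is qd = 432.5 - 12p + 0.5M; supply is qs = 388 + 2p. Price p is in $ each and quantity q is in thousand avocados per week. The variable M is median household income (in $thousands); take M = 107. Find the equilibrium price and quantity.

With M = 107, demand is qd = 486 - 12p.
Equating demand and supply, 486 - 12p = 388 + 2p gives 14p = 98, so p* = 7.
Then q* = 486 - 12(7) = 402.

p* = 7, q* = 402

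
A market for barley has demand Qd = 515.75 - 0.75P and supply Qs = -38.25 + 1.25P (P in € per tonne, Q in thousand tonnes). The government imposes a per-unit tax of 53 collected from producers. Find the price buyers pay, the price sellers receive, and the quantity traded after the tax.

P_b = 310.125, P_s = 257.125, Q = 283.15625

With a tax of 53 on producers, they supply based on the net price P_s = P_b - 53, so Qs = -104.5 + 1.25P_b.
Set Qd = Qs: 515.75 - 0.75P_b = -104.5 + 1.25P_b, so 620.25 = 2P_b and P_b = 310.125.
Then P_s = 310.125 - 53 = 257.125 and Q = 515.75 - 0.75(310.125) = 283.15625.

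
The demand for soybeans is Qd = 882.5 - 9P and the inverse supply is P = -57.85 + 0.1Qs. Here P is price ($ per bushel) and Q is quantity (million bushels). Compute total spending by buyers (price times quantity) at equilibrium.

Inverting to quantity form: Qs = 578.5 + 10P.
At equilibrium Qd = Qs, so 882.5 - 9P = 578.5 + 10P; collecting terms, 304 = 19P and P* = 16.
Substitute back: Q* = 882.5 - 9(16) = 738.5.
Total spending by buyers = P* × Q* = 16 × 738.5 = 11816.

Total spending by buyers = 11816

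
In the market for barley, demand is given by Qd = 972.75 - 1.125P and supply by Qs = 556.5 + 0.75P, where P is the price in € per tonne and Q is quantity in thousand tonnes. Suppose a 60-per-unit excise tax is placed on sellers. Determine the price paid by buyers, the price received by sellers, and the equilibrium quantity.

P_b = 246, P_s = 186, Q = 696

Sellers keep P_s = P_b - 60 per unit, so supply in terms of the buyer price is Qs = 511.5 + 0.75P_b.
Equate demand and the shifted supply: 972.75 - 1.125P_b = 511.5 + 0.75P_b, giving 1.875P_b = 461.25, so P_b = 246.
So P_s = 186 and the quantity traded is Q = 972.75 - 1.125(246) = 696.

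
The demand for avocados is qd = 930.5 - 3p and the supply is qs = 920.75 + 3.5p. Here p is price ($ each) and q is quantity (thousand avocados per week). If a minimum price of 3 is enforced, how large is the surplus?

With p fixed at 3, quantity demanded is 921.5 and quantity supplied is 931.25.
Surplus = qs - qd = 931.25 - 921.5 = 9.75.

Surplus = 9.75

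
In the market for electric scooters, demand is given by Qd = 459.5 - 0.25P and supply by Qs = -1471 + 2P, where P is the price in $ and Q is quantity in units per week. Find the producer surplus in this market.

Producer surplus = 15006.25

Equating demand and supply, 459.5 - 0.25P = -1471 + 2P gives 2.25P = 1930.5, so P* = 858.
Then Q* = 459.5 - 0.25(858) = 245.
Supply choke price (Qs = 0): P = 735.5. Producer surplus = ½ × (858 - 735.5) × 245 = 15006.25.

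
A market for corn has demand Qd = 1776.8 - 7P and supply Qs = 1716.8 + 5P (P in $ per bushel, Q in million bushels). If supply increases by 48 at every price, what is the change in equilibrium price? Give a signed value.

The market clears where 1776.8 - 7P = 1716.8 + 5P. Rearranging, 12P = 60, hence P* = 5.
Substitute back: Q* = 1776.8 - 7(5) = 1741.8.
After the shift, supply is Qs = 1764.8 + 5P.
New equilibrium: 12 = 12P, so P = 1 and Q = 1769.8.
ΔP = 1 - 5 = -4.

ΔP = -4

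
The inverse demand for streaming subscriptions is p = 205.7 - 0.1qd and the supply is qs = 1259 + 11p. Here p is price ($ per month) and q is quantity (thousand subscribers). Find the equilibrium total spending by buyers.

Total spending by buyers = 63726

Rewriting in direct form: qd = 2057 - 10p.
Set qd = qs: 2057 - 10p = 1259 + 11p, so 798 = 21p and p* = 38.
Plugging p* into demand: q* = 2057 - 10(38) = 1677.
Total spending by buyers = p* × q* = 38 × 1677 = 63726.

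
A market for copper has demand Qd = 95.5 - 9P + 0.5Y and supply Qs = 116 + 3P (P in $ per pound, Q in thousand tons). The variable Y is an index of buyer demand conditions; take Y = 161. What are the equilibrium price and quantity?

With Y = 161, demand is Qd = 176 - 9P.
At equilibrium Qd = Qs, so 176 - 9P = 116 + 3P; collecting terms, 60 = 12P and P* = 5.
Then Q* = 176 - 9(5) = 131.

P* = 5, Q* = 131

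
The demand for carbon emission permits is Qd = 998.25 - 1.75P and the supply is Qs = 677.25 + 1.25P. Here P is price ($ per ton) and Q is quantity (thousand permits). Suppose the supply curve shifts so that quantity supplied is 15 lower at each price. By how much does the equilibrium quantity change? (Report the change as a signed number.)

Equating demand and supply, 998.25 - 1.75P = 677.25 + 1.25P gives 3P = 321, so P* = 107.
From the demand curve, Q* = 998.25 - 1.75(107) = 811.
After the shift, supply is Qs = 662.25 + 1.25P.
The new intersection has 336 = 3P, i.e. P = 112, Q = 802.25.
ΔQ = 802.25 - 811 = -8.75.

ΔQ = -8.75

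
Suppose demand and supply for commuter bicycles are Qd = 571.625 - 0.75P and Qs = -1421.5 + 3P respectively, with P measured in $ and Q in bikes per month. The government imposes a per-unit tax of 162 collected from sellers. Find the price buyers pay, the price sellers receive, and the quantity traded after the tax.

P_b = 661.1, P_s = 499.1, Q = 75.8

Sellers keep P_s = P_b - 162 per unit, so supply in terms of the buyer price is Qs = -1907.5 + 3P_b.
Set Qd = Qs: 571.625 - 0.75P_b = -1907.5 + 3P_b, so 2479.125 = 3.75P_b and P_b = 661.1.
So P_s = 499.1 and the quantity traded is Q = 571.625 - 0.75(661.1) = 75.8.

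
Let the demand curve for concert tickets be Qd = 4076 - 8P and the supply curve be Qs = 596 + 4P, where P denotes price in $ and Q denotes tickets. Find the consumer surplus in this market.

At equilibrium Qd = Qs, so 4076 - 8P = 596 + 4P; collecting terms, 3480 = 12P and P* = 290.
Then Q* = 4076 - 8(290) = 1756.
Demand choke price (Qd = 0): P = 4076/8 = 509.5. Consumer surplus = ½ × (509.5 - 290) × 1756 = 192721.

Consumer surplus = 192721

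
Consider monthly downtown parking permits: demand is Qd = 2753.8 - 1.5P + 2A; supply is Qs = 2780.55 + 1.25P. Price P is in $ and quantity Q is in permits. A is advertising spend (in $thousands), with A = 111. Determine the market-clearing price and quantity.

With A = 111, demand is Qd = 2975.8 - 1.5P.
Set Qd = Qs: 2975.8 - 1.5P = 2780.55 + 1.25P, so 195.25 = 2.75P and P* = 71.
Plugging P* into demand: Q* = 2975.8 - 1.5(71) = 2869.3.

P* = 71, Q* = 2869.3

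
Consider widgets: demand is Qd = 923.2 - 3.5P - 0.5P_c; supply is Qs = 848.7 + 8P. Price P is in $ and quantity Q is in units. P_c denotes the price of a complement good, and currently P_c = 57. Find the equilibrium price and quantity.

P* = 4, Q* = 880.7

With P_c = 57, demand is Qd = 894.7 - 3.5P.
Set Qd = Qs: 894.7 - 3.5P = 848.7 + 8P, so 46 = 11.5P and P* = 4.
Substitute back: Q* = 894.7 - 3.5(4) = 880.7.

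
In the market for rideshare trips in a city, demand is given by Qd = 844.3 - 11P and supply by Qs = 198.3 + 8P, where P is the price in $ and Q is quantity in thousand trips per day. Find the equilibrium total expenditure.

Total expenditure = 15990.2

Set Qd = Qs: 844.3 - 11P = 198.3 + 8P, so 646 = 19P and P* = 34.
Substitute back: Q* = 844.3 - 11(34) = 470.3.
Total expenditure = P* × Q* = 34 × 470.3 = 15990.2.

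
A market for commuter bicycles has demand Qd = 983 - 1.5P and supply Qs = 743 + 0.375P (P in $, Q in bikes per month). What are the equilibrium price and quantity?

P* = 128, Q* = 791

Set Qd = Qs: 983 - 1.5P = 743 + 0.375P, so 240 = 1.875P and P* = 128.
Plugging P* into demand: Q* = 983 - 1.5(128) = 791.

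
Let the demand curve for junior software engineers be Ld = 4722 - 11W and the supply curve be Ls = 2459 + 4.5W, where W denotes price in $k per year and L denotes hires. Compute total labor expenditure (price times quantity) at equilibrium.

Total labor expenditure = 454936

At equilibrium Ld = Ls, so 4722 - 11W = 2459 + 4.5W; collecting terms, 2263 = 15.5W and W* = 146.
Plugging W* into demand: L* = 4722 - 11(146) = 3116.
Total labor expenditure = W* × L* = 146 × 3116 = 454936.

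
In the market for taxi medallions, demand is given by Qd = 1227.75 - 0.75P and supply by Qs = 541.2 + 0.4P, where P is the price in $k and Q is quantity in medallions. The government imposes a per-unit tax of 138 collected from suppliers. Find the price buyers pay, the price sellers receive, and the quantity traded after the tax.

With a tax of 138 on suppliers, they supply based on the net price P_s = P_b - 138, so Qs = 486 + 0.4P_b.
Market clearing requires 1227.75 - 0.75P_b = 486 + 0.4P_b; hence 741.75 = 1.15P_b and P_b = 645.
So P_s = 507 and the quantity traded is Q = 1227.75 - 0.75(645) = 744.

P_b = 645, P_s = 507, Q = 744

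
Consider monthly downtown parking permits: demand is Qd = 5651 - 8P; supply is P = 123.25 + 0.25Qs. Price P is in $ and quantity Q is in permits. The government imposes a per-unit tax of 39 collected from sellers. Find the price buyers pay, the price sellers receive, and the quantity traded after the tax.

In direct form, Qs = -493 + 4P.
The tax drives a wedge P_b - P_s = 39. Substituting P_s = P_b - 39 into supply: Qs = -649 + 4P_b.
Market clearing requires 5651 - 8P_b = -649 + 4P_b; hence 6300 = 12P_b and P_b = 525.
Then P_s = 525 - 39 = 486 and Q = 5651 - 8(525) = 1451.

P_b = 525, P_s = 486, Q = 1451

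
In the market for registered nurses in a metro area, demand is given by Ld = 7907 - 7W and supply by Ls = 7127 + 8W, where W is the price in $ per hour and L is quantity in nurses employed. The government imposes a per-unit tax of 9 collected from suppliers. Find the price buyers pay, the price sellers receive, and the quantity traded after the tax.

W_b = 56.8, W_s = 47.8, L = 7509.4

With a tax of 9 on suppliers, they supply based on the net price W_s = W_b - 9, so Ls = 7055 + 8W_b.
Equate demand and the shifted supply: 7907 - 7W_b = 7055 + 8W_b, giving 15W_b = 852, so W_b = 56.8.
Then W_s = 56.8 - 9 = 47.8 and L = 7907 - 7(56.8) = 7509.4.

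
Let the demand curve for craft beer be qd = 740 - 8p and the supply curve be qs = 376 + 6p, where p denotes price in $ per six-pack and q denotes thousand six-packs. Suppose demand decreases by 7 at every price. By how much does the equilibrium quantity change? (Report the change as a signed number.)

The market clears where 740 - 8p = 376 + 6p. Rearranging, 14p = 364, hence p* = 26.
Then q* = 740 - 8(26) = 532.
After the shift, demand is qd = 733 - 8p.
New equilibrium: 357 = 14p, so p = 25.5 and q = 529.
Δq = 529 - 532 = -3.

Δq = -3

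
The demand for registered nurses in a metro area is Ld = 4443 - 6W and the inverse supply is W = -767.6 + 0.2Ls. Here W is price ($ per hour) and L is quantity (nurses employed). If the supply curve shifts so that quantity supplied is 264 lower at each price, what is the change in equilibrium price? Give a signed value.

ΔW = 24

In direct form, Ls = 3838 + 5W.
The market clears where 4443 - 6W = 3838 + 5W. Rearranging, 11W = 605, hence W* = 55.
Then L* = 4443 - 6(55) = 4113.
After the shift, supply is Ls = 3574 + 5W.
New equilibrium: 869 = 11W, so W = 79 and L = 3969.
ΔW = 79 - 55 = 24.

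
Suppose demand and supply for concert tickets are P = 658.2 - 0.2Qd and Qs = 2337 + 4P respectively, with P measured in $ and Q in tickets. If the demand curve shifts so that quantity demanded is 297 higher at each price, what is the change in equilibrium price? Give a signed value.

Solving each curve for Q: Qd = 3291 - 5P.
Equating demand and supply, 3291 - 5P = 2337 + 4P gives 9P = 954, so P* = 106.
From the demand curve, Q* = 3291 - 5(106) = 2761.
After the shift, demand is Qd = 3588 - 5P.
New equilibrium: 1251 = 9P, so P = 139 and Q = 2893.
ΔP = 139 - 106 = 33.

ΔP = 33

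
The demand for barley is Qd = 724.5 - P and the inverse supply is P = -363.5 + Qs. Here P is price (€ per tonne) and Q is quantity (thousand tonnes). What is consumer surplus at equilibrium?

Consumer surplus = 147968

Rewriting in direct form: Qs = 363.5 + P.
Equating demand and supply, 724.5 - P = 363.5 + P gives 2P = 361, so P* = 180.5.
Plugging P* into demand: Q* = 724.5 - 180.5 = 544.
Demand choke price (Qd = 0): P = 724.5. Consumer surplus = ½ × (724.5 - 180.5) × 544 = 147968.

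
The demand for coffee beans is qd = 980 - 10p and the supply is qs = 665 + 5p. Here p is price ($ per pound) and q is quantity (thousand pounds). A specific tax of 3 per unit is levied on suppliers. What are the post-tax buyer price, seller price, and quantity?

p_b = 22, p_s = 19, q = 760

The tax drives a wedge p_b - p_s = 3. Substituting p_s = p_b - 3 into supply: qs = 650 + 5p_b.
Set qd = qs: 980 - 10p_b = 650 + 5p_b, so 330 = 15p_b and p_b = 22.
Then p_s = 22 - 3 = 19 and q = 980 - 10(22) = 760.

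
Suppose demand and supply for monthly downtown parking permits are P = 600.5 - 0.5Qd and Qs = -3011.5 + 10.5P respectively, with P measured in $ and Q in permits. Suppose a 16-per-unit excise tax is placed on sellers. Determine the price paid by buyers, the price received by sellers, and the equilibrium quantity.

P_b = 350.44, P_s = 334.44, Q = 500.12

Solving each curve for Q: Qd = 1201 - 2P.
With a tax of 16 on sellers, they supply based on the net price P_s = P_b - 16, so Qs = -3179.5 + 10.5P_b.
Equate demand and the shifted supply: 1201 - 2P_b = -3179.5 + 10.5P_b, giving 12.5P_b = 4380.5, so P_b = 350.44.
Then P_s = 350.44 - 16 = 334.44 and Q = 1201 - 2(350.44) = 500.12.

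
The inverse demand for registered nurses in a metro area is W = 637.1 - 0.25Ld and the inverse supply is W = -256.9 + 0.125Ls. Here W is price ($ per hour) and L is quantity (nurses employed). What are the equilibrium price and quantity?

W* = 41.1, L* = 2384

Rewriting in direct form: Ld = 2548.4 - 4W and Ls = 2055.2 + 8W.
Equating demand and supply, 2548.4 - 4W = 2055.2 + 8W gives 12W = 493.2, so W* = 41.1.
Plugging W* into demand: L* = 2548.4 - 4(41.1) = 2384.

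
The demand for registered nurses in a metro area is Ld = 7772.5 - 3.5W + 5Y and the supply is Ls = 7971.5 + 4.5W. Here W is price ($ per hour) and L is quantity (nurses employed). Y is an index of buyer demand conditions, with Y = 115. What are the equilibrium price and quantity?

With Y = 115, demand is Ld = 8347.5 - 3.5W.
The market clears where 8347.5 - 3.5W = 7971.5 + 4.5W. Rearranging, 8W = 376, hence W* = 47.
Then L* = 8347.5 - 3.5(47) = 8183.

W* = 47, L* = 8183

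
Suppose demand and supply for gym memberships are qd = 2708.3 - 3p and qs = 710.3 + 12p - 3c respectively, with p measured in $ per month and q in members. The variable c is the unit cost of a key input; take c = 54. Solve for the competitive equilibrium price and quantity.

With c = 54, supply is qs = 548.3 + 12p.
Equating demand and supply, 2708.3 - 3p = 548.3 + 12p gives 15p = 2160, so p* = 144.
From the demand curve, q* = 2708.3 - 3(144) = 2276.3.

p* = 144, q* = 2276.3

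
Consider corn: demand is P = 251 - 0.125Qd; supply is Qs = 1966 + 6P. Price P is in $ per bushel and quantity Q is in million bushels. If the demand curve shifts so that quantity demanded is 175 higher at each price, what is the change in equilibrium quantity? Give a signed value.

In direct form, Qd = 2008 - 8P.
The market clears where 2008 - 8P = 1966 + 6P. Rearranging, 14P = 42, hence P* = 3.
Plugging P* into demand: Q* = 2008 - 8(3) = 1984.
After the shift, demand is Qd = 2183 - 8P.
New equilibrium: 217 = 14P, so P = 15.5 and Q = 2059.
ΔQ = 2059 - 1984 = 75.

ΔQ = 75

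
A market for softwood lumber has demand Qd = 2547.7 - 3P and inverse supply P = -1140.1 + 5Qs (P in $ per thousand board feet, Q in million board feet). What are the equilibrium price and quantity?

P* = 724.9, Q* = 373

Solving each curve for Q: Qs = 228.02 + 0.2P.
At equilibrium Qd = Qs, so 2547.7 - 3P = 228.02 + 0.2P; collecting terms, 2319.68 = 3.2P and P* = 724.9.
From the demand curve, Q* = 2547.7 - 3(724.9) = 373.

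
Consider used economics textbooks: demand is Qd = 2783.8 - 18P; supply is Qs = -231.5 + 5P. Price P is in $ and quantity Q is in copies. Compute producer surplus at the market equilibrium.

The market clears where 2783.8 - 18P = -231.5 + 5P. Rearranging, 23P = 3015.3, hence P* = 131.1.
Plugging P* into demand: Q* = 2783.8 - 18(131.1) = 424.
Supply choke price (Qs = 0): P = 46.3. Producer surplus = ½ × (131.1 - 46.3) × 424 = 17977.6.

Producer surplus = 17977.6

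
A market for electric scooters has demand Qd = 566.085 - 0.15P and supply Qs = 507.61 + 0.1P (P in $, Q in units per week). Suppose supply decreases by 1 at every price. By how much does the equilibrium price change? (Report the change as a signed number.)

ΔP = 4

At equilibrium Qd = Qs, so 566.085 - 0.15P = 507.61 + 0.1P; collecting terms, 58.475 = 0.25P and P* = 233.9.
Plugging P* into demand: Q* = 566.085 - 0.15(233.9) = 531.
After the shift, supply is Qs = 506.61 + 0.1P.
The new intersection has 59.475 = 0.25P, i.e. P = 237.9, Q = 530.4.
ΔP = 237.9 - 233.9 = 4.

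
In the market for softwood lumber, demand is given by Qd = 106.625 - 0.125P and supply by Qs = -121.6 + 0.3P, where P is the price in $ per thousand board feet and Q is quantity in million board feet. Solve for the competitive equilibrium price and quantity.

Equating demand and supply, 106.625 - 0.125P = -121.6 + 0.3P gives 0.425P = 228.225, so P* = 537.
Then Q* = 106.625 - 0.125(537) = 39.5.

P* = 537, Q* = 39.5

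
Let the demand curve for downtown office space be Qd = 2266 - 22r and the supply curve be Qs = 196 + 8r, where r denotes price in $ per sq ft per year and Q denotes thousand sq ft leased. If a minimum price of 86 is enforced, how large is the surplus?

Surplus = 510

With r fixed at 86, quantity demanded is 374 and quantity supplied is 884.
Surplus = Qs - Qd = 884 - 374 = 510.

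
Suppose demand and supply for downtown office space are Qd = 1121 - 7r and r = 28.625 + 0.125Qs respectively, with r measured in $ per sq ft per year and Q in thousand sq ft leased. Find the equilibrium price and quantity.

Inverting to quantity form: Qs = -229 + 8r.
The market clears where 1121 - 7r = -229 + 8r. Rearranging, 15r = 1350, hence r* = 90.
Then Q* = 1121 - 7(90) = 491.

r* = 90, Q* = 491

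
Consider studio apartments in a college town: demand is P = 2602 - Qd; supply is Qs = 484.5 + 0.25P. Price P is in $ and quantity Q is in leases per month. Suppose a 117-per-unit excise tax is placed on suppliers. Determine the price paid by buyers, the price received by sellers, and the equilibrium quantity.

Inverting to quantity form: Qd = 2602 - P.
With a tax of 117 on suppliers, they supply based on the net price P_s = P_b - 117, so Qs = 455.25 + 0.25P_b.
Set Qd = Qs: 2602 - P_b = 455.25 + 0.25P_b, so 2146.75 = 1.25P_b and P_b = 1717.4.
So P_s = 1600.4 and the quantity traded is Q = 2602 - 1717.4 = 884.6.

P_b = 1717.4, P_s = 1600.4, Q = 884.6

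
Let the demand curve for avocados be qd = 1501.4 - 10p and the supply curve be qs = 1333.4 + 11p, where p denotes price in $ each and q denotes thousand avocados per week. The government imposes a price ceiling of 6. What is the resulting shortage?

With p fixed at 6, quantity demanded is 1441.4 and quantity supplied is 1399.4.
Shortage = qd - qs = 1441.4 - 1399.4 = 42.

Shortage = 42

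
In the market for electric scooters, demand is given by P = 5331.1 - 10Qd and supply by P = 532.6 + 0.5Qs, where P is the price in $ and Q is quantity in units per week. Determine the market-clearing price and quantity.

Rewriting in direct form: Qd = 533.11 - 0.1P and Qs = -1065.2 + 2P.
The market clears where 533.11 - 0.1P = -1065.2 + 2P. Rearranging, 2.1P = 1598.31, hence P* = 761.1.
From the demand curve, Q* = 533.11 - 0.1(761.1) = 457.

P* = 761.1, Q* = 457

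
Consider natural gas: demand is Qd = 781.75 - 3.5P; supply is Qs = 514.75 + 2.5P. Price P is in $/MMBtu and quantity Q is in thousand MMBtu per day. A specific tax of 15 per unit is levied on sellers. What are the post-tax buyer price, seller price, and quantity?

With a tax of 15 on sellers, they supply based on the net price P_s = P_b - 15, so Qs = 477.25 + 2.5P_b.
Market clearing requires 781.75 - 3.5P_b = 477.25 + 2.5P_b; hence 304.5 = 6P_b and P_b = 50.75.
So P_s = 35.75 and the quantity traded is Q = 781.75 - 3.5(50.75) = 604.125.

P_b = 50.75, P_s = 35.75, Q = 604.125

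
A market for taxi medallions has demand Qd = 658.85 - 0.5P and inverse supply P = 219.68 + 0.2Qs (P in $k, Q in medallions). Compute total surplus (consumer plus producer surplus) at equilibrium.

Total surplus = 274010.891

In direct form, Qs = -1098.4 + 5P.
Equating demand and supply, 658.85 - 0.5P = -1098.4 + 5P gives 5.5P = 1757.25, so P* = 319.5.
From the demand curve, Q* = 658.85 - 0.5(319.5) = 499.1.
Demand choke price = 1317.7; supply choke price = 219.68. CS = ½(1317.7 - 319.5)(499.1) = 249100.81; PS = ½(319.5 - 219.68)(499.1) = 24910.081. Total surplus = 274010.891.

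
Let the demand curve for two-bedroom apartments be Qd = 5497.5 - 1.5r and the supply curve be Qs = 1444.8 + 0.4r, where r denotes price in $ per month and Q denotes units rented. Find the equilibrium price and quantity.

At equilibrium Qd = Qs, so 5497.5 - 1.5r = 1444.8 + 0.4r; collecting terms, 4052.7 = 1.9r and r* = 2133.
Substitute back: Q* = 5497.5 - 1.5(2133) = 2298.

r* = 2133, Q* = 2298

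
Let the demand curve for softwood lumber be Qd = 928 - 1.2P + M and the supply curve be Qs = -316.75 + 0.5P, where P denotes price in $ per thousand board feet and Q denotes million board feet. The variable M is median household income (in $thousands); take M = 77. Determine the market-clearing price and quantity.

With M = 77, demand is Qd = 1005 - 1.2P.
Set Qd = Qs: 1005 - 1.2P = -316.75 + 0.5P, so 1321.75 = 1.7P and P* = 777.5.
Then Q* = 1005 - 1.2(777.5) = 72.

P* = 777.5, Q* = 72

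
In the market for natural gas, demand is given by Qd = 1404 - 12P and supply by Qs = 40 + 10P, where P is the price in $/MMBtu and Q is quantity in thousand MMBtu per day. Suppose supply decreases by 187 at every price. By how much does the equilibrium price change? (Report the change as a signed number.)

The market clears where 1404 - 12P = 40 + 10P. Rearranging, 22P = 1364, hence P* = 62.
From the demand curve, Q* = 1404 - 12(62) = 660.
After the shift, supply is Qs = -147 + 10P.
Re-solving, 22P = 1551 gives P = 70.5 and Q = 558.
ΔP = 70.5 - 62 = 8.5.

ΔP = 8.5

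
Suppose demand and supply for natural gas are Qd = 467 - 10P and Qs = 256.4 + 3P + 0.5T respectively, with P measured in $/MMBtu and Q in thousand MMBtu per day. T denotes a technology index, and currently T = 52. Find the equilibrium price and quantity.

With T = 52, supply is Qs = 282.4 + 3P.
At equilibrium Qd = Qs, so 467 - 10P = 282.4 + 3P; collecting terms, 184.6 = 13P and P* = 14.2.
Then Q* = 467 - 10(14.2) = 325.

P* = 14.2, Q* = 325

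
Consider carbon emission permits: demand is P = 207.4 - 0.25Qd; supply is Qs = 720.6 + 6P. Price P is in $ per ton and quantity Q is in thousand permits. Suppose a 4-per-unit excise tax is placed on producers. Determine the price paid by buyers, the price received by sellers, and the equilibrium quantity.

Inverting to quantity form: Qd = 829.6 - 4P.
The tax drives a wedge P_b - P_s = 4. Substituting P_s = P_b - 4 into supply: Qs = 696.6 + 6P_b.
Equate demand and the shifted supply: 829.6 - 4P_b = 696.6 + 6P_b, giving 10P_b = 133, so P_b = 13.3.
So P_s = 9.3 and the quantity traded is Q = 829.6 - 4(13.3) = 776.4.

P_b = 13.3, P_s = 9.3, Q = 776.4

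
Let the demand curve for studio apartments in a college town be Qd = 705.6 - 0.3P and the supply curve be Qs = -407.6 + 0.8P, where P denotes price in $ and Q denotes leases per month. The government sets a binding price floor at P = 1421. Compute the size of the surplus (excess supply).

Surplus = 449.9

At P = 1421: Qd = 279.3 and Qs = 729.2.
Surplus = Qs - Qd = 729.2 - 279.3 = 449.9.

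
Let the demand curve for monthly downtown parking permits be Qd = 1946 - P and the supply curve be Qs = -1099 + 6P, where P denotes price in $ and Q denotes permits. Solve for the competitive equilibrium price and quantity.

P* = 435, Q* = 1511

The market clears where 1946 - P = -1099 + 6P. Rearranging, 7P = 3045, hence P* = 435.
Substitute back: Q* = 1946 - 435 = 1511.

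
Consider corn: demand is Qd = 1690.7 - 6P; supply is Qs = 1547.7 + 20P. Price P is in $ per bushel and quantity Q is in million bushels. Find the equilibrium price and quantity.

The market clears where 1690.7 - 6P = 1547.7 + 20P. Rearranging, 26P = 143, hence P* = 5.5.
Then Q* = 1690.7 - 6(5.5) = 1657.7.

P* = 5.5, Q* = 1657.7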